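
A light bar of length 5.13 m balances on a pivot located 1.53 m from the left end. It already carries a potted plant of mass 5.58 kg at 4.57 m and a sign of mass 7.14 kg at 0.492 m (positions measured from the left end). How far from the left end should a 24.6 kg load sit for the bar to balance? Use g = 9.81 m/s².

x ≈ 1.14 m from the left end

About the pivot (at 1.53 m from the left end):
Potted plant: 5.58 × 9.81 = 54.74 N down at 4.57 m → arm 3.04 m, τ = 54.74 × 3.04 = 166.4 N·m clockwise.
Sign: 7.14 × 9.81 = 70.04 N down at 0.492 m → arm 1.038 m, τ = 70.04 × 1.038 = 72.7 N·m counterclockwise.
Net moment of existing loads = 93.7 N·m clockwise.
The load weighs 24.6 × 9.81 = 241.3 N and must supply an equal counterclockwise moment, so its lever arm about the pivot is 93.7 / 241.3 = 0.388 m.
That puts it at 1.53 − 0.388 = 1.14 m from the left end.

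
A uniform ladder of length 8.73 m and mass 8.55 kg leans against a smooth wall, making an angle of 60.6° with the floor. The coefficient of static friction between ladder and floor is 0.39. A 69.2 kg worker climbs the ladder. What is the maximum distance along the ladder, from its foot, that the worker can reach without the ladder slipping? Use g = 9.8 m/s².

d ≈ 6.25 m

Choose the foot of the ladder as the axis so the floor normal and friction both act there and drop out.
Ladder weight 8.55×9.8 = 83.79 N acts at 4.365 m along the ladder; its horizontal arm is 4.365·cos60.6° = 2.143 m → τ = 179.6 N·m clockwise.
Worker weight 69.2×9.8 = 678.2 N at distance d → arm d·cos60.6° → τ = 678.2·d·0.4909 clockwise.
Wall normal N at the top has arm L sinθ = 7.606 m counterclockwise, so Στ = 0 gives N·7.606 = 179.6 + 332.9·d.
ΣFy = 0 ⇒ N_floor = 762 N, so the maximum friction is μ_s·N_floor = 0.39×762 = 297.2 N. ΣFx = 0 ⇒ N_wall = f, so at the slipping point N = 297.2 N.
Substituting: 297.2×7.606 = 179.6 + 332.9·d ⇒ d = (2261 − 179.6) / 332.9 = 6.25 m.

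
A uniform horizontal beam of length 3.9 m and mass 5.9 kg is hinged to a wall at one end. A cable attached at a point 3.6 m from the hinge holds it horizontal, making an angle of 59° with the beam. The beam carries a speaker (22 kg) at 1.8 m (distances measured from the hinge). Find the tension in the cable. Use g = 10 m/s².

Choose the hinge as the axis so the unknown hinge reaction has zero arm there.
Beam weight: 5.9 × 10 = 59 N down at 1.95 m → arm 1.95 m, τ = 59 × 1.95 = 115 N·m clockwise.
Speaker: 22 × 10 = 220 N down at 1.8 m → arm 1.8 m, τ = 220 × 1.8 = 396 N·m clockwise.
Total clockwise load moment = 511 N·m.
The cable tension T acts at 3.6 m; only its component perpendicular to the beam, T sinθ, produces torque. sin 59° = 0.8572.
Balancing moments: T × 3.6 × 0.8572 = 511, giving T = 511 / 3.086 = 166 N.

T ≈ 166 N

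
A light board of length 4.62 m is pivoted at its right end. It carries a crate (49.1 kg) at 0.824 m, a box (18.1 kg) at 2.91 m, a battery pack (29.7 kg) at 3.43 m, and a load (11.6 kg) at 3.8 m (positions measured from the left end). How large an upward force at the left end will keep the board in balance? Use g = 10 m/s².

Take moments about the right end.
Crate: 49.1 × 10 = 491 N down at 0.824 m → arm 3.796 m, τ = 491 × 3.796 = 1864 N·m counterclockwise.
Box: 18.1 × 10 = 181 N down at 2.91 m → arm 1.71 m, τ = 181 × 1.71 = 309.5 N·m counterclockwise.
Battery pack: 29.7 × 10 = 297 N down at 3.43 m → arm 1.19 m, τ = 297 × 1.19 = 353.4 N·m counterclockwise.
Load: 11.6 × 10 = 116 N down at 3.8 m → arm 0.82 m, τ = 116 × 0.82 = 95.12 N·m counterclockwise.
Net moment of the loads = 2622 N·m counterclockwise.
The upward force F acts at the left end, arm 4.62 m, giving F × 4.62 clockwise.
For rotational equilibrium, F × 4.62 = 2622, so F = 2622 / 4.62 = 568 N.

F ≈ 568 N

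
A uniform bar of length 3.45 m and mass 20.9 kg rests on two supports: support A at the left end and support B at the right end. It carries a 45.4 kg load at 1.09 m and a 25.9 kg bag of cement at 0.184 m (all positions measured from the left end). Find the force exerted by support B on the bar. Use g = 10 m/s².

R_B ≈ 262 N

Sum moments about support A (its reaction then has zero moment arm).
Beam weight: 20.9 × 10 = 209 N down at 1.725 m → arm 1.725 m, τ = 209 × 1.725 = 360.5 N·m clockwise.
Load: 45.4 × 10 = 454 N down at 1.09 m → arm 1.09 m, τ = 454 × 1.09 = 494.9 N·m clockwise.
Bag of cement: 25.9 × 10 = 259 N down at 0.184 m → arm 0.184 m, τ = 259 × 0.184 = 47.66 N·m clockwise.
Net load moment about support A = 903.1 N·m clockwise.
Reaction R at support B is upward at 3.45 m, arm 3.45 m → moment R × 3.45 counterclockwise.
Setting net torque to zero: R × 3.45 = 903.1 → R = 262 N.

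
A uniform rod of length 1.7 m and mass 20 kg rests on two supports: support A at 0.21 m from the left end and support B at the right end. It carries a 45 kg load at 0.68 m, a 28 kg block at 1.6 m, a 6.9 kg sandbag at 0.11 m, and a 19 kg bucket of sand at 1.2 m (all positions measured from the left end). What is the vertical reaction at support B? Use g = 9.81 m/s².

Sum moments about support A (its reaction then has zero moment arm).
Beam weight: 20 × 9.81 = 196.2 N down at 0.85 m → arm 0.64 m, τ = 196.2 × 0.64 = 125.6 N·m clockwise.
Load: 45 × 9.81 = 441.5 N down at 0.68 m → arm 0.47 m, τ = 441.5 × 0.47 = 207.5 N·m clockwise.
Block: 28 × 9.81 = 274.7 N down at 1.6 m → arm 1.39 m, τ = 274.7 × 1.39 = 381.8 N·m clockwise.
Sandbag: 6.9 × 9.81 = 67.69 N down at 0.11 m → arm 0.1 m, τ = 67.69 × 0.1 = 6.769 N·m counterclockwise.
Bucket of sand: 19 × 9.81 = 186.4 N down at 1.2 m → arm 0.99 m, τ = 186.4 × 0.99 = 184.5 N·m clockwise.
Net load moment about support A = 892.6 N·m clockwise.
Reaction R at support B is upward at 1.7 m, arm 1.49 m → moment R × 1.49 counterclockwise.
For rotational equilibrium, R × 1.49 = 892.6, so R = 599 N.

R_B ≈ 599 N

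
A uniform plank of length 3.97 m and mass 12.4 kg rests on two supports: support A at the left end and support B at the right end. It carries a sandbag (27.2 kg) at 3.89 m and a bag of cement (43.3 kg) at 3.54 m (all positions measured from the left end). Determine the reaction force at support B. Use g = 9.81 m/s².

R_B ≈ 701 N

About support A:
Beam weight: 12.4 × 9.81 = 121.6 N down at 1.985 m → arm 1.985 m, τ = 121.6 × 1.985 = 241.4 N·m clockwise.
Sandbag: 27.2 × 9.81 = 266.8 N down at 3.89 m → arm 3.89 m, τ = 266.8 × 3.89 = 1038 N·m clockwise.
Bag of cement: 43.3 × 9.81 = 424.8 N down at 3.54 m → arm 3.54 m, τ = 424.8 × 3.54 = 1504 N·m clockwise.
Net load moment about support A = 2783 N·m clockwise.
Reaction R at support B is upward at 3.97 m, arm 3.97 m → moment R × 3.97 counterclockwise.
Setting net torque to zero: R × 3.97 = 2783 → R = 701 N.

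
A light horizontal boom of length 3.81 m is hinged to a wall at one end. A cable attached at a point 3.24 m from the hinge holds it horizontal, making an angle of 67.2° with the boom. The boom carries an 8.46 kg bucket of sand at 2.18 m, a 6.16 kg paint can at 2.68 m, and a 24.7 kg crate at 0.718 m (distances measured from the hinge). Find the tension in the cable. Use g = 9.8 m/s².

Sum moments about the hinge (the unknown hinge reaction has zero arm there).
Bucket of sand: 8.46 × 9.8 = 82.91 N down at 2.18 m → arm 2.18 m, τ = 82.91 × 2.18 = 180.7 N·m clockwise.
Paint can: 6.16 × 9.8 = 60.37 N down at 2.68 m → arm 2.68 m, τ = 60.37 × 2.68 = 161.8 N·m clockwise.
Crate: 24.7 × 9.8 = 242.1 N down at 0.718 m → arm 0.718 m, τ = 242.1 × 0.718 = 173.8 N·m clockwise.
Total clockwise load moment = 516.3 N·m.
The cable tension T acts at 3.24 m; only its component perpendicular to the boom, T sinθ, produces torque. sin 67.2° = 0.9219.
For rotational equilibrium, T × 3.24 × 0.9219 = 516.3, so T = 516.3 / 2.987 = 173 N.

T ≈ 173 N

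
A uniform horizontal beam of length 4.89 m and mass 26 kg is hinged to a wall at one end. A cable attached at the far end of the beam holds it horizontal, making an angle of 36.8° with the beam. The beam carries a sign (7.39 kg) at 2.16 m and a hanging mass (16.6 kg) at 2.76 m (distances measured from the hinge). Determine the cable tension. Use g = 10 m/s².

Choose the hinge as the axis so the unknown hinge reaction has zero arm there.
Beam weight: 26 × 10 = 260 N down at 2.445 m → arm 2.445 m, τ = 260 × 2.445 = 635.7 N·m clockwise.
Sign: 7.39 × 10 = 73.9 N down at 2.16 m → arm 2.16 m, τ = 73.9 × 2.16 = 159.6 N·m clockwise.
Hanging mass: 16.6 × 10 = 166 N down at 2.76 m → arm 2.76 m, τ = 166 × 2.76 = 458.2 N·m clockwise.
Total clockwise load moment = 1254 N·m.
The cable tension T acts at 4.89 m; only its component perpendicular to the beam, T sinθ, produces torque. sin 36.8° = 0.599.
Balancing moments: T × 4.89 × 0.599 = 1254, giving T = 1254 / 2.929 = 428 N.

T ≈ 428 N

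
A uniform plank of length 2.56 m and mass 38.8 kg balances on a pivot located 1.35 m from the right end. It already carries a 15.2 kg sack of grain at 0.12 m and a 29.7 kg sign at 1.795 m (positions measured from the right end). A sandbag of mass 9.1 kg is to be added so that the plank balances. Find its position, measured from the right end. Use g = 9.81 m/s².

About the pivot (at 1.35 m from the right end):
Beam weight: 38.8 × 9.81 = 380.6 N down at 1.28 m → arm 0.07 m, τ = 380.6 × 0.07 = 26.64 N·m clockwise.
Sack of grain: 15.2 × 9.81 = 149.1 N down at 0.12 m → arm 1.23 m, τ = 149.1 × 1.23 = 183.4 N·m clockwise.
Sign: 29.7 × 9.81 = 291.4 N down at 1.795 m → arm 0.445 m, τ = 291.4 × 0.445 = 129.7 N·m counterclockwise.
Net moment of existing loads = 80.34 N·m clockwise.
The sandbag weighs 9.1 × 9.81 = 89.27 N and must supply an equal counterclockwise moment, so its lever arm about the pivot is 80.34 / 89.27 = 0.9 m.
That puts it at 1.35 + 0.9 = 2.25 m from the right end.

x ≈ 2.25 m from the right end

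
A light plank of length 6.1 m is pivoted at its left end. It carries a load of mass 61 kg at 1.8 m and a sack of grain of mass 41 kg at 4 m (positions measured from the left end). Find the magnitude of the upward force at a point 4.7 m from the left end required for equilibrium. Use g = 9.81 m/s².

Sum moments about the left end (the unknown pivot reaction has zero arm there).
Load: 61 × 9.81 = 598.4 N down at 1.8 m → arm 1.8 m, τ = 598.4 × 1.8 = 1077 N·m clockwise.
Sack of grain: 41 × 9.81 = 402.2 N down at 4 m → arm 4 m, τ = 402.2 × 4 = 1609 N·m clockwise.
Net moment of the loads = 2686 N·m clockwise.
The upward force F acts at a point 4.7 m from the left end, arm 4.7 m, giving F × 4.7 counterclockwise.
For rotational equilibrium, F × 4.7 = 2686, so F = 2686 / 4.7 = 571 N.

F ≈ 571 N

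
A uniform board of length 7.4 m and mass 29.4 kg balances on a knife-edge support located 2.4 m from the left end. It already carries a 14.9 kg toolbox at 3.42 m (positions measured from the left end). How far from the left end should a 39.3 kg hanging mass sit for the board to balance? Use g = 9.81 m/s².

Take moments about the knife-edge support (at 2.4 m from the left end).
Beam weight: 29.4 × 9.81 = 288.4 N down at 3.7 m → arm 1.3 m, τ = 288.4 × 1.3 = 374.9 N·m clockwise.
Toolbox: 14.9 × 9.81 = 146.2 N down at 3.42 m → arm 1.02 m, τ = 146.2 × 1.02 = 149.1 N·m clockwise.
Net moment of existing loads = 524 N·m clockwise.
The hanging mass weighs 39.3 × 9.81 = 385.5 N and must supply an equal counterclockwise moment, so its lever arm about the knife-edge support is 524 / 385.5 = 1.36 m.
That puts it at 2.4 − 1.36 = 1.04 m from the left end.

x ≈ 1.04 m from the left end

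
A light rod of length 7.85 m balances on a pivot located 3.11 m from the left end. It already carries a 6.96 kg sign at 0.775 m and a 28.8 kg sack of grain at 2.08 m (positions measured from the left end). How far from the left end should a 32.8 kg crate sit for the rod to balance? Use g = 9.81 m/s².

x ≈ 4.51 m from the left end

Take moments about the pivot (at 3.11 m from the left end).
Sign: 6.96 × 9.81 = 68.28 N down at 0.775 m → arm 2.335 m, τ = 68.28 × 2.335 = 159.4 N·m counterclockwise.
Sack of grain: 28.8 × 9.81 = 282.5 N down at 2.08 m → arm 1.03 m, τ = 282.5 × 1.03 = 291 N·m counterclockwise.
Net moment of existing loads = 450.4 N·m counterclockwise.
The crate weighs 32.8 × 9.81 = 321.8 N and must supply an equal clockwise moment, so its lever arm about the pivot is 450.4 / 321.8 = 1.4 m.
That puts it at 3.11 + 1.4 = 4.51 m from the left end.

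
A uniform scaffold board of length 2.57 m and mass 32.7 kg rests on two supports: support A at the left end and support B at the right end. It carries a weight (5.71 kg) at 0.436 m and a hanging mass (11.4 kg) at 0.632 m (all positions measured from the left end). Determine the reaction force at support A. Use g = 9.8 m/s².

R_A ≈ 291 N

About support B:
Beam weight: 32.7 × 9.8 = 320.5 N down at 1.285 m → arm 1.285 m, τ = 320.5 × 1.285 = 411.8 N·m counterclockwise.
Weight: 5.71 × 9.8 = 55.96 N down at 0.436 m → arm 2.134 m, τ = 55.96 × 2.134 = 119.4 N·m counterclockwise.
Hanging mass: 11.4 × 9.8 = 111.7 N down at 0.632 m → arm 1.938 m, τ = 111.7 × 1.938 = 216.5 N·m counterclockwise.
Net load moment about support B = 747.7 N·m counterclockwise.
Reaction R at support A is upward at 0 m, arm 2.57 m → moment R × 2.57 clockwise.
Setting net torque to zero: R × 2.57 = 747.7 → R = 291 N.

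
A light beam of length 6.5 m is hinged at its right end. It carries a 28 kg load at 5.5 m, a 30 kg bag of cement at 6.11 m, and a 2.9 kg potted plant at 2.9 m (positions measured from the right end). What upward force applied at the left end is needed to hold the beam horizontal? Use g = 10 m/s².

F ≈ 532 N

Choose the right end as the axis so the unknown pivot reaction has zero arm there.
Load: 28 × 10 = 280 N down at 5.5 m → arm 5.5 m, τ = 280 × 5.5 = 1540 N·m counterclockwise.
Bag of cement: 30 × 10 = 300 N down at 6.11 m → arm 6.11 m, τ = 300 × 6.11 = 1833 N·m counterclockwise.
Potted plant: 2.9 × 10 = 29 N down at 2.9 m → arm 2.9 m, τ = 29 × 2.9 = 84.1 N·m counterclockwise.
Net moment of the loads = 3457 N·m counterclockwise.
The upward force F acts at the left end, arm 6.5 m, giving F × 6.5 clockwise.
Στ = 0 ⇒ F × 6.5 = 3457 ⇒ F = 3457 / 6.5 = 532 N.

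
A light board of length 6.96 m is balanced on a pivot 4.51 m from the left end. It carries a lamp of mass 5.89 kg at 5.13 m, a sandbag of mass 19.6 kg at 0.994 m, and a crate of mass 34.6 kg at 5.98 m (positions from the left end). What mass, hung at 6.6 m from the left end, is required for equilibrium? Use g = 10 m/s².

m ≈ 6.89 kg

Take moments about the pivot (at 4.51 m from the left end).
Lamp: 5.89 × 10 = 58.9 N down at 5.13 m → arm 0.62 m, τ = 58.9 × 0.62 = 36.52 N·m clockwise.
Sandbag: 19.6 × 10 = 196 N down at 0.994 m → arm 3.516 m, τ = 196 × 3.516 = 689.1 N·m counterclockwise.
Crate: 34.6 × 10 = 346 N down at 5.98 m → arm 1.47 m, τ = 346 × 1.47 = 508.6 N·m clockwise.
Net moment of known loads = 144 N·m counterclockwise.
An unknown mass m at 6.6 m has arm 2.09 m; its moment is m·g·2.09 clockwise.
Setting net torque to zero: m × 10 × 2.09 = 144 → m = 144 / (10 × 2.09) = 6.89 kg.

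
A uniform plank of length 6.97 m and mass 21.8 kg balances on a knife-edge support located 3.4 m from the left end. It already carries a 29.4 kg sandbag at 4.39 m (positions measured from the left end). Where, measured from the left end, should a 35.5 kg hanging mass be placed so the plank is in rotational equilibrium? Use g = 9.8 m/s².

x ≈ 2.53 m from the left end

Sum moments about the knife-edge support (at 3.4 m from the left end) (the support reaction has zero arm there).
Beam weight: 21.8 × 9.8 = 213.6 N down at 3.485 m → arm 0.085 m, τ = 213.6 × 0.085 = 18.16 N·m clockwise.
Sandbag: 29.4 × 9.8 = 288.1 N down at 4.39 m → arm 0.99 m, τ = 288.1 × 0.99 = 285.2 N·m clockwise.
Net moment of existing loads = 303.4 N·m clockwise.
The hanging mass weighs 35.5 × 9.8 = 347.9 N and must supply an equal counterclockwise moment, so its lever arm about the knife-edge support is 303.4 / 347.9 = 0.872 m.
That puts it at 3.4 − 0.872 = 2.53 m from the left end.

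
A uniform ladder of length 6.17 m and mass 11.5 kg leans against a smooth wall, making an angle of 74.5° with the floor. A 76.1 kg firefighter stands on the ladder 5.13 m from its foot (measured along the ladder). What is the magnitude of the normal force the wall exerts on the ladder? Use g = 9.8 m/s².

N_wall ≈ 188 N

Sum moments about the foot of the ladder (the floor normal and friction both act there and drop out).
Ladder weight 11.5×9.8 = 112.7 N acts at 3.085 m along the ladder; its horizontal arm is 3.085·cos74.5° = 0.8244 m → τ = 92.91 N·m clockwise.
Firefighter: 76.1×9.8 = 745.8 N at 5.13 m → arm 1.371 m → τ = 1022 N·m clockwise.
Wall normal N acts horizontally at the top; its moment arm is the height L sinθ = 6.17·sin74.5° = 5.946 m, counterclockwise.
Setting net torque to zero: N × 5.946 = 1115 → N = 188 N.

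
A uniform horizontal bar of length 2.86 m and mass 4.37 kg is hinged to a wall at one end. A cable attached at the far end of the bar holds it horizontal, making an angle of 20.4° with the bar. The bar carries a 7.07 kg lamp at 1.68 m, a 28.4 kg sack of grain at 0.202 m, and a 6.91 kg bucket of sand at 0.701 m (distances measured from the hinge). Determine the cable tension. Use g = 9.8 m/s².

T ≈ 282 N

Choose the hinge as the axis so the unknown hinge reaction has zero arm there.
Beam weight: 4.37 × 9.8 = 42.83 N down at 1.43 m → arm 1.43 m, τ = 42.83 × 1.43 = 61.25 N·m clockwise.
Lamp: 7.07 × 9.8 = 69.29 N down at 1.68 m → arm 1.68 m, τ = 69.29 × 1.68 = 116.4 N·m clockwise.
Sack of grain: 28.4 × 9.8 = 278.3 N down at 0.202 m → arm 0.202 m, τ = 278.3 × 0.202 = 56.22 N·m clockwise.
Bucket of sand: 6.91 × 9.8 = 67.72 N down at 0.701 m → arm 0.701 m, τ = 67.72 × 0.701 = 47.47 N·m clockwise.
Total clockwise load moment = 281.3 N·m.
The cable tension T acts at 2.86 m; only its component perpendicular to the bar, T sinθ, produces torque. sin 20.4° = 0.3486.
Balancing moments: T × 2.86 × 0.3486 = 281.3, giving T = 281.3 / 0.997 = 282 N.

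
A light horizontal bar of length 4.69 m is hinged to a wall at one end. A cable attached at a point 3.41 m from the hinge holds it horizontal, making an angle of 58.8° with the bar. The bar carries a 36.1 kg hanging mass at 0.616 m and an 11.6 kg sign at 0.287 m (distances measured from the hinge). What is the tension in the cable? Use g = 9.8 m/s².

T ≈ 85.9 N

Taking torques about the hinge:
Hanging mass: 36.1 × 9.8 = 353.8 N down at 0.616 m → arm 0.616 m, τ = 353.8 × 0.616 = 217.9 N·m clockwise.
Sign: 11.6 × 9.8 = 113.7 N down at 0.287 m → arm 0.287 m, τ = 113.7 × 0.287 = 32.63 N·m clockwise.
Total clockwise load moment = 250.5 N·m.
The cable tension T acts at 3.41 m; only its component perpendicular to the bar, T sinθ, produces torque. sin 58.8° = 0.8554.
Στ = 0 ⇒ T × 3.41 × 0.8554 = 250.5 ⇒ T = 250.5 / 2.917 = 85.9 N.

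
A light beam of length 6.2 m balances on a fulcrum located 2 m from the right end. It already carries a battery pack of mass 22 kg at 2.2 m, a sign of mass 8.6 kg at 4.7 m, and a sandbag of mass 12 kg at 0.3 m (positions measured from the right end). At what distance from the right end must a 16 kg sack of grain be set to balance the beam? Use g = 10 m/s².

Take moments about the fulcrum (at 2 m from the right end).
Battery pack: 22 × 10 = 220 N down at 2.2 m → arm 0.2 m, τ = 220 × 0.2 = 44 N·m counterclockwise.
Sign: 8.6 × 10 = 86 N down at 4.7 m → arm 2.7 m, τ = 86 × 2.7 = 232.2 N·m counterclockwise.
Sandbag: 12 × 10 = 120 N down at 0.3 m → arm 1.7 m, τ = 120 × 1.7 = 204 N·m clockwise.
Net moment of existing loads = 72.2 N·m counterclockwise.
The sack of grain weighs 16 × 10 = 160 N and must supply an equal clockwise moment, so its lever arm about the fulcrum is 72.2 / 160 = 0.451 m.
That puts it at 2 − 0.451 = 1.55 m from the right end.

x ≈ 1.55 m from the right end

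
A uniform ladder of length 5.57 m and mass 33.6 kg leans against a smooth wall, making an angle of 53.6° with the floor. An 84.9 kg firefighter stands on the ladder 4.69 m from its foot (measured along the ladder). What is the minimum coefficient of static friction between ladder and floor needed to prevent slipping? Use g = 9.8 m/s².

Taking torques about the foot of the ladder:
Ladder weight 33.6×9.8 = 329.3 N acts at 2.785 m along the ladder; its horizontal arm is 2.785·cos53.6° = 1.653 m → τ = 544.3 N·m clockwise.
Firefighter: 84.9×9.8 = 832 N at 4.69 m → arm 2.783 m → τ = 2315 N·m clockwise.
Wall normal N acts horizontally at the top; its moment arm is the height L sinθ = 5.57·sin53.6° = 4.483 m, counterclockwise.
For rotational equilibrium, N × 4.483 = 2859, so N = 637.7 N.
ΣFx = 0 ⇒ f = N_wall = 637.7 N. ΣFy = 0 ⇒ N_floor = 1161 N.
μ_min = f / N_floor = 637.7 / 1161 = 0.549.

μ_min ≈ 0.549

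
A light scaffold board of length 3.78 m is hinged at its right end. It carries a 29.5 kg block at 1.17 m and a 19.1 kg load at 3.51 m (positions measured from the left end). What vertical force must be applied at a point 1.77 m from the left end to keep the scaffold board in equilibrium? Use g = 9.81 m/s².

Take moments about the right end.
Block: 29.5 × 9.81 = 289.4 N down at 1.17 m → arm 2.61 m, τ = 289.4 × 2.61 = 755.3 N·m counterclockwise.
Load: 19.1 × 9.81 = 187.4 N down at 3.51 m → arm 0.27 m, τ = 187.4 × 0.27 = 50.6 N·m counterclockwise.
Net moment of the loads = 805.9 N·m counterclockwise.
The upward force F acts at a point 1.77 m from the left end, arm 2.01 m, giving F × 2.01 clockwise.
Setting net torque to zero: F × 2.01 = 805.9 → F = 805.9 / 2.01 = 401 N.

F ≈ 401 N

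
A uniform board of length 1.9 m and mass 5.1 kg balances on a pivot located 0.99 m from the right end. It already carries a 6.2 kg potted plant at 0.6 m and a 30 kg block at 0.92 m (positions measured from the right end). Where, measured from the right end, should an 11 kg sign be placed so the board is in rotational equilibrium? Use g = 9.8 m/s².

x ≈ 1.42 m from the right end

Choose the pivot (at 0.99 m from the right end) as the axis so the support reaction has zero arm there.
Beam weight: 5.1 × 9.8 = 49.98 N down at 0.95 m → arm 0.04 m, τ = 49.98 × 0.04 = 1.999 N·m clockwise.
Potted plant: 6.2 × 9.8 = 60.76 N down at 0.6 m → arm 0.39 m, τ = 60.76 × 0.39 = 23.7 N·m clockwise.
Block: 30 × 9.8 = 294 N down at 0.92 m → arm 0.07 m, τ = 294 × 0.07 = 20.58 N·m clockwise.
Net moment of existing loads = 46.28 N·m clockwise.
The sign weighs 11 × 9.8 = 107.8 N and must supply an equal counterclockwise moment, so its lever arm about the pivot is 46.28 / 107.8 = 0.429 m.
That puts it at 0.99 + 0.429 = 1.42 m from the right end.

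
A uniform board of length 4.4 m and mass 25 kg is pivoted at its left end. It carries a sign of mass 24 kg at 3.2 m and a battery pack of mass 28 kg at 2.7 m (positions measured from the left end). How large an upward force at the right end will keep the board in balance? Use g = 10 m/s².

Take moments about the left end.
Beam weight: 25 × 10 = 250 N down at 2.2 m → arm 2.2 m, τ = 250 × 2.2 = 550 N·m clockwise.
Sign: 24 × 10 = 240 N down at 3.2 m → arm 3.2 m, τ = 240 × 3.2 = 768 N·m clockwise.
Battery pack: 28 × 10 = 280 N down at 2.7 m → arm 2.7 m, τ = 280 × 2.7 = 756 N·m clockwise.
Net moment of the loads = 2074 N·m clockwise.
The upward force F acts at the right end, arm 4.4 m, giving F × 4.4 counterclockwise.
For rotational equilibrium, F × 4.4 = 2074, so F = 2074 / 4.4 = 471 N.

F ≈ 471 N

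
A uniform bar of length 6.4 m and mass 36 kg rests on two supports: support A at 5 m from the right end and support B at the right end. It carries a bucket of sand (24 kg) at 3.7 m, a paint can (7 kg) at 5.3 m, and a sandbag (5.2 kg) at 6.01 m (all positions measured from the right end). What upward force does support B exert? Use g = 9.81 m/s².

R_B ≈ 174 N

Choose support A as the axis so its reaction then has zero moment arm.
Beam weight: 36 × 9.81 = 353.2 N down at 3.2 m → arm 1.8 m, τ = 353.2 × 1.8 = 635.8 N·m clockwise.
Bucket of sand: 24 × 9.81 = 235.4 N down at 3.7 m → arm 1.3 m, τ = 235.4 × 1.3 = 306 N·m clockwise.
Paint can: 7 × 9.81 = 68.67 N down at 5.3 m → arm 0.3 m, τ = 68.67 × 0.3 = 20.6 N·m counterclockwise.
Sandbag: 5.2 × 9.81 = 51.01 N down at 6.01 m → arm 1.01 m, τ = 51.01 × 1.01 = 51.52 N·m counterclockwise.
Net load moment about support A = 869.7 N·m clockwise.
Reaction R at support B is upward at 0 m, arm 5 m → moment R × 5 counterclockwise.
Setting net torque to zero: R × 5 = 869.7 → R = 174 N.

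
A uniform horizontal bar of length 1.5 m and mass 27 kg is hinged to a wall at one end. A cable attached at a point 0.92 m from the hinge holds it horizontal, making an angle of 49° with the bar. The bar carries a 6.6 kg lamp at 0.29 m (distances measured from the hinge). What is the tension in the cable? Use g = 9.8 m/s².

About the hinge:
Beam weight: 27 × 9.8 = 264.6 N down at 0.75 m → arm 0.75 m, τ = 264.6 × 0.75 = 198.5 N·m clockwise.
Lamp: 6.6 × 9.8 = 64.68 N down at 0.29 m → arm 0.29 m, τ = 64.68 × 0.29 = 18.76 N·m clockwise.
Total clockwise load moment = 217.3 N·m.
The cable tension T acts at 0.92 m; only its component perpendicular to the bar, T sinθ, produces torque. sin 49° = 0.7547.
Balancing moments: T × 0.92 × 0.7547 = 217.3, giving T = 217.3 / 0.6943 = 313 N.

T ≈ 313 N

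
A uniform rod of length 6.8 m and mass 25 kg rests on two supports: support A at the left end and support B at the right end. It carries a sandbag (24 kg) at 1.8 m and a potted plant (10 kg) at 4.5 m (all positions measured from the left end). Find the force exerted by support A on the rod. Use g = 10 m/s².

Sum moments about support B (its reaction then has zero moment arm).
Beam weight: 25 × 10 = 250 N down at 3.4 m → arm 3.4 m, τ = 250 × 3.4 = 850 N·m counterclockwise.
Sandbag: 24 × 10 = 240 N down at 1.8 m → arm 5 m, τ = 240 × 5 = 1200 N·m counterclockwise.
Potted plant: 10 × 10 = 100 N down at 4.5 m → arm 2.3 m, τ = 100 × 2.3 = 230 N·m counterclockwise.
Net load moment about support B = 2280 N·m counterclockwise.
Reaction R at support A is upward at 0 m, arm 6.8 m → moment R × 6.8 clockwise.
Setting net torque to zero: R × 6.8 = 2280 → R = 335 N.

R_A ≈ 335 N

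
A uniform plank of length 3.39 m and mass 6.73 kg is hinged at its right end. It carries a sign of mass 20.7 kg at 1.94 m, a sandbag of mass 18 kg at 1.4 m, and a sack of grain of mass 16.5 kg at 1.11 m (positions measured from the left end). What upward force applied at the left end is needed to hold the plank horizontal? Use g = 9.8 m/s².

F ≈ 332 N

Taking torques about the right end:
Beam weight: 6.73 × 9.8 = 65.95 N down at 1.695 m → arm 1.695 m, τ = 65.95 × 1.695 = 111.8 N·m counterclockwise.
Sign: 20.7 × 9.8 = 202.9 N down at 1.94 m → arm 1.45 m, τ = 202.9 × 1.45 = 294.2 N·m counterclockwise.
Sandbag: 18 × 9.8 = 176.4 N down at 1.4 m → arm 1.99 m, τ = 176.4 × 1.99 = 351 N·m counterclockwise.
Sack of grain: 16.5 × 9.8 = 161.7 N down at 1.11 m → arm 2.28 m, τ = 161.7 × 2.28 = 368.7 N·m counterclockwise.
Net moment of the loads = 1126 N·m counterclockwise.
The upward force F acts at the left end, arm 3.39 m, giving F × 3.39 clockwise.
Στ = 0 ⇒ F × 3.39 = 1126 ⇒ F = 1126 / 3.39 = 332 N.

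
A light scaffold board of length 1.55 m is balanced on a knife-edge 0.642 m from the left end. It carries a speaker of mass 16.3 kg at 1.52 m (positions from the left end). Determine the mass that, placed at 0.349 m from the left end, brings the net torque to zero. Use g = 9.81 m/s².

Choose the knife-edge (at 0.642 m from the left end) as the axis so the support reaction has zero arm there.
Speaker: 16.3 × 9.81 = 159.9 N down at 1.52 m → arm 0.878 m, τ = 159.9 × 0.878 = 140.4 N·m clockwise.
Net moment of known loads = 140.4 N·m clockwise.
An unknown mass m at 0.349 m has arm 0.293 m; its moment is m·g·0.293 counterclockwise.
Στ = 0 ⇒ m × 9.81 × 0.293 = 140.4 ⇒ m = 140.4 / (9.81 × 0.293) = 48.8 kg.

m ≈ 48.8 kg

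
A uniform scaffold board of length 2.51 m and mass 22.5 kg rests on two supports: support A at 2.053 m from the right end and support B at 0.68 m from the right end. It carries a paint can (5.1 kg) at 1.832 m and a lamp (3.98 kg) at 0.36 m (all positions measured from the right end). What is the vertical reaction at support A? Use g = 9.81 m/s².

R_A ≈ 125 N

Taking torques about support B:
Beam weight: 22.5 × 9.81 = 220.7 N down at 1.255 m → arm 0.575 m, τ = 220.7 × 0.575 = 126.9 N·m counterclockwise.
Paint can: 5.1 × 9.81 = 50.03 N down at 1.832 m → arm 1.152 m, τ = 50.03 × 1.152 = 57.63 N·m counterclockwise.
Lamp: 3.98 × 9.81 = 39.04 N down at 0.36 m → arm 0.32 m, τ = 39.04 × 0.32 = 12.49 N·m clockwise.
Net load moment about support B = 172 N·m counterclockwise.
Reaction R at support A is upward at 2.053 m, arm 1.373 m → moment R × 1.373 clockwise.
Setting net torque to zero: R × 1.373 = 172 → R = 125 N.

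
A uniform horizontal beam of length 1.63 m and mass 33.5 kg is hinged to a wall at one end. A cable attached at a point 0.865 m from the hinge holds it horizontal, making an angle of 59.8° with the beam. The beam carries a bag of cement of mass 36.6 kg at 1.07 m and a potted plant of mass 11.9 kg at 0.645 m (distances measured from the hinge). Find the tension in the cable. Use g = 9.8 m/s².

Choose the hinge as the axis so the unknown hinge reaction has zero arm there.
Beam weight: 33.5 × 9.8 = 328.3 N down at 0.815 m → arm 0.815 m, τ = 328.3 × 0.815 = 267.6 N·m clockwise.
Bag of cement: 36.6 × 9.8 = 358.7 N down at 1.07 m → arm 1.07 m, τ = 358.7 × 1.07 = 383.8 N·m clockwise.
Potted plant: 11.9 × 9.8 = 116.6 N down at 0.645 m → arm 0.645 m, τ = 116.6 × 0.645 = 75.21 N·m clockwise.
Total clockwise load moment = 726.6 N·m.
The cable tension T acts at 0.865 m; only its component perpendicular to the beam, T sinθ, produces torque. sin 59.8° = 0.8643.
Setting net torque to zero: T × 0.865 × 0.8643 = 726.6 → T = 726.6 / 0.7476 = 972 N.

T ≈ 972 N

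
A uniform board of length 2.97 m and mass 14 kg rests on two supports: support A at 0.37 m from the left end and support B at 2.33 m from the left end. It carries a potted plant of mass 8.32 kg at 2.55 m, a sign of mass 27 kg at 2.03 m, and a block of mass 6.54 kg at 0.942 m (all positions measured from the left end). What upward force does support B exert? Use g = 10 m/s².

Taking torques about support A:
Beam weight: 14 × 10 = 140 N down at 1.485 m → arm 1.115 m, τ = 140 × 1.115 = 156.1 N·m clockwise.
Potted plant: 8.32 × 10 = 83.2 N down at 2.55 m → arm 2.18 m, τ = 83.2 × 2.18 = 181.4 N·m clockwise.
Sign: 27 × 10 = 270 N down at 2.03 m → arm 1.66 m, τ = 270 × 1.66 = 448.2 N·m clockwise.
Block: 6.54 × 10 = 65.4 N down at 0.942 m → arm 0.572 m, τ = 65.4 × 0.572 = 37.41 N·m clockwise.
Net load moment about support A = 823.1 N·m clockwise.
Reaction R at support B is upward at 2.33 m, arm 1.96 m → moment R × 1.96 counterclockwise.
Στ = 0 ⇒ R × 1.96 = 823.1 ⇒ R = 420 N.

R_B ≈ 420 N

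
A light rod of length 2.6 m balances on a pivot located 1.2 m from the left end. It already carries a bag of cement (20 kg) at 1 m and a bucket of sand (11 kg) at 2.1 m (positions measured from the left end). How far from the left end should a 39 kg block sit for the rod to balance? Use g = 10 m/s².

x ≈ 1.05 m from the left end

Take moments about the pivot (at 1.2 m from the left end).
Bag of cement: 20 × 10 = 200 N down at 1 m → arm 0.2 m, τ = 200 × 0.2 = 40 N·m counterclockwise.
Bucket of sand: 11 × 10 = 110 N down at 2.1 m → arm 0.9 m, τ = 110 × 0.9 = 99 N·m clockwise.
Net moment of existing loads = 59 N·m clockwise.
The block weighs 39 × 10 = 390 N and must supply an equal counterclockwise moment, so its lever arm about the pivot is 59 / 390 = 0.151 m.
That puts it at 1.2 − 0.151 = 1.05 m from the left end.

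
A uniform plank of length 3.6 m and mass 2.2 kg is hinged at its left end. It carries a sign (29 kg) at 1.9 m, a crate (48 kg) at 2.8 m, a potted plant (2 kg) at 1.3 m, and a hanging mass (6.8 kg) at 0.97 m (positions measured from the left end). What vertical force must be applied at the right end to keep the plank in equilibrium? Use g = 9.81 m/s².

F ≈ 552 N

About the left end:
Beam weight: 2.2 × 9.81 = 21.58 N down at 1.8 m → arm 1.8 m, τ = 21.58 × 1.8 = 38.84 N·m clockwise.
Sign: 29 × 9.81 = 284.5 N down at 1.9 m → arm 1.9 m, τ = 284.5 × 1.9 = 540.5 N·m clockwise.
Crate: 48 × 9.81 = 470.9 N down at 2.8 m → arm 2.8 m, τ = 470.9 × 2.8 = 1319 N·m clockwise.
Potted plant: 2 × 9.81 = 19.62 N down at 1.3 m → arm 1.3 m, τ = 19.62 × 1.3 = 25.51 N·m clockwise.
Hanging mass: 6.8 × 9.81 = 66.71 N down at 0.97 m → arm 0.97 m, τ = 66.71 × 0.97 = 64.71 N·m clockwise.
Net moment of the loads = 1989 N·m clockwise.
The upward force F acts at the right end, arm 3.6 m, giving F × 3.6 counterclockwise.
Στ = 0 ⇒ F × 3.6 = 1989 ⇒ F = 1989 / 3.6 = 552 N.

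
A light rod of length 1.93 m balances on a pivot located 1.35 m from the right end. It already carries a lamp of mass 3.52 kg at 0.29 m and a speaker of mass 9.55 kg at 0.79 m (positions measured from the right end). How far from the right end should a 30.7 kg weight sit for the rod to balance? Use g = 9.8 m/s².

Taking torques about the pivot (at 1.35 m from the right end):
Lamp: 3.52 × 9.8 = 34.5 N down at 0.29 m → arm 1.06 m, τ = 34.5 × 1.06 = 36.57 N·m clockwise.
Speaker: 9.55 × 9.8 = 93.59 N down at 0.79 m → arm 0.56 m, τ = 93.59 × 0.56 = 52.41 N·m clockwise.
Net moment of existing loads = 88.98 N·m clockwise.
The weight weighs 30.7 × 9.8 = 300.9 N and must supply an equal counterclockwise moment, so its lever arm about the pivot is 88.98 / 300.9 = 0.296 m.
That puts it at 1.35 + 0.296 = 1.65 m from the right end.

x ≈ 1.65 m from the right end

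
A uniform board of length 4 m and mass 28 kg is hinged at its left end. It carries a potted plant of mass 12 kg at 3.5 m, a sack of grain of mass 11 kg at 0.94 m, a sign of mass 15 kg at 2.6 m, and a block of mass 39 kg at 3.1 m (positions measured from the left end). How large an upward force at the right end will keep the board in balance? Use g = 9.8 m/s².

Sum moments about the left end (the unknown pivot reaction has zero arm there).
Beam weight: 28 × 9.8 = 274.4 N down at 2 m → arm 2 m, τ = 274.4 × 2 = 548.8 N·m clockwise.
Potted plant: 12 × 9.8 = 117.6 N down at 3.5 m → arm 3.5 m, τ = 117.6 × 3.5 = 411.6 N·m clockwise.
Sack of grain: 11 × 9.8 = 107.8 N down at 0.94 m → arm 0.94 m, τ = 107.8 × 0.94 = 101.3 N·m clockwise.
Sign: 15 × 9.8 = 147 N down at 2.6 m → arm 2.6 m, τ = 147 × 2.6 = 382.2 N·m clockwise.
Block: 39 × 9.8 = 382.2 N down at 3.1 m → arm 3.1 m, τ = 382.2 × 3.1 = 1185 N·m clockwise.
Net moment of the loads = 2629 N·m clockwise.
The upward force F acts at the right end, arm 4 m, giving F × 4 counterclockwise.
For rotational equilibrium, F × 4 = 2629, so F = 2629 / 4 = 657 N.

F ≈ 657 N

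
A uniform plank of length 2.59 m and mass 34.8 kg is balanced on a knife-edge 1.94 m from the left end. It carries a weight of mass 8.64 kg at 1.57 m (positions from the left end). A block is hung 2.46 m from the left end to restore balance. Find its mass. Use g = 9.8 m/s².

m ≈ 49.3 kg

Sum moments about the knife-edge (at 1.94 m from the left end) (the support reaction has zero arm there).
Beam weight: 34.8 × 9.8 = 341 N down at 1.295 m → arm 0.645 m, τ = 341 × 0.645 = 219.9 N·m counterclockwise.
Weight: 8.64 × 9.8 = 84.67 N down at 1.57 m → arm 0.37 m, τ = 84.67 × 0.37 = 31.33 N·m counterclockwise.
Net moment of known loads = 251.2 N·m counterclockwise.
An unknown mass m at 2.46 m has arm 0.52 m; its moment is m·g·0.52 clockwise.
Balancing moments: m × 9.8 × 0.52 = 251.2, giving m = 251.2 / (9.8 × 0.52) = 49.3 kg.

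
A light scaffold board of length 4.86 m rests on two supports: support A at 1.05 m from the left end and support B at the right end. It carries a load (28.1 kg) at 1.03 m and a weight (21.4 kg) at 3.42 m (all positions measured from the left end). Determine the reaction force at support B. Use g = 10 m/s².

Take moments about support A.
Load: 28.1 × 10 = 281 N down at 1.03 m → arm 0.02 m, τ = 281 × 0.02 = 5.62 N·m counterclockwise.
Weight: 21.4 × 10 = 214 N down at 3.42 m → arm 2.37 m, τ = 214 × 2.37 = 507.2 N·m clockwise.
Net load moment about support A = 501.6 N·m clockwise.
Reaction R at support B is upward at 4.86 m, arm 3.81 m → moment R × 3.81 counterclockwise.
Balancing moments: R × 3.81 = 501.6, giving R = 132 N.

R_B ≈ 132 N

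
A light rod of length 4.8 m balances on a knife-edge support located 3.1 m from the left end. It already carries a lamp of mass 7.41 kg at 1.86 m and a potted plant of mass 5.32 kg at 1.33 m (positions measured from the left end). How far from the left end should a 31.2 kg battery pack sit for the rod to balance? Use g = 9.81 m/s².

About the knife-edge support (at 3.1 m from the left end):
Lamp: 7.41 × 9.81 = 72.69 N down at 1.86 m → arm 1.24 m, τ = 72.69 × 1.24 = 90.14 N·m counterclockwise.
Potted plant: 5.32 × 9.81 = 52.19 N down at 1.33 m → arm 1.77 m, τ = 52.19 × 1.77 = 92.38 N·m counterclockwise.
Net moment of existing loads = 182.5 N·m counterclockwise.
The battery pack weighs 31.2 × 9.81 = 306.1 N and must supply an equal clockwise moment, so its lever arm about the knife-edge support is 182.5 / 306.1 = 0.596 m.
That puts it at 3.1 + 0.596 = 3.7 m from the left end.

x ≈ 3.7 m from the left end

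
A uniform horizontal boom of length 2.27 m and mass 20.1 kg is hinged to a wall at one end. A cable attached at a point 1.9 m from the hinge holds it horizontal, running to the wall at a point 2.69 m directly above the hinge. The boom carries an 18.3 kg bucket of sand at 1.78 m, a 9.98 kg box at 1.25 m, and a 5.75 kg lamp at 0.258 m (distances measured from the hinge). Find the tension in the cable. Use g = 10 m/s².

Taking torques about the hinge:
Beam weight: 20.1 × 10 = 201 N down at 1.135 m → arm 1.135 m, τ = 201 × 1.135 = 228.1 N·m clockwise.
Bucket of sand: 18.3 × 10 = 183 N down at 1.78 m → arm 1.78 m, τ = 183 × 1.78 = 325.7 N·m clockwise.
Box: 9.98 × 10 = 99.8 N down at 1.25 m → arm 1.25 m, τ = 99.8 × 1.25 = 124.8 N·m clockwise.
Lamp: 5.75 × 10 = 57.5 N down at 0.258 m → arm 0.258 m, τ = 57.5 × 0.258 = 14.84 N·m clockwise.
Total clockwise load moment = 693.4 N·m.
The cable tension T acts at 1.9 m; only its component perpendicular to the boom, T sinθ, produces torque. sinθ = h/√(h²+d²) = 2.69/√(2.69²+1.9²) = 0.8168.
Στ = 0 ⇒ T × 1.9 × 0.8168 = 693.4 ⇒ T = 693.4 / 1.552 = 447 N.

T ≈ 447 N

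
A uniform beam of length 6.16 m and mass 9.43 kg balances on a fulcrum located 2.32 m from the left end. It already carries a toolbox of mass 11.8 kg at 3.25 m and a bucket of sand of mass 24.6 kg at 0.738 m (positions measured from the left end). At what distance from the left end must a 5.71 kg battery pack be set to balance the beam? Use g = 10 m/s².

Taking torques about the fulcrum (at 2.32 m from the left end):
Beam weight: 9.43 × 10 = 94.3 N down at 3.08 m → arm 0.76 m, τ = 94.3 × 0.76 = 71.67 N·m clockwise.
Toolbox: 11.8 × 10 = 118 N down at 3.25 m → arm 0.93 m, τ = 118 × 0.93 = 109.7 N·m clockwise.
Bucket of sand: 24.6 × 10 = 246 N down at 0.738 m → arm 1.582 m, τ = 246 × 1.582 = 389.2 N·m counterclockwise.
Net moment of existing loads = 207.8 N·m counterclockwise.
The battery pack weighs 5.71 × 10 = 57.1 N and must supply an equal clockwise moment, so its lever arm about the fulcrum is 207.8 / 57.1 = 3.64 m.
That puts it at 2.32 + 3.64 = 5.96 m from the left end.

x ≈ 5.96 m from the left end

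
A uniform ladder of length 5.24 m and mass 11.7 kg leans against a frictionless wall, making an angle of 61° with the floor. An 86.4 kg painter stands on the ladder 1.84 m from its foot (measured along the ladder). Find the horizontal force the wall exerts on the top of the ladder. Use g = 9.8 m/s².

N_wall ≈ 197 N

Taking torques about the foot of the ladder:
Ladder weight 11.7×9.8 = 114.7 N acts at 2.62 m along the ladder; its horizontal arm is 2.62·cos61° = 1.27 m → τ = 145.7 N·m clockwise.
Painter: 86.4×9.8 = 846.7 N at 1.84 m → arm 0.892 m → τ = 755.3 N·m clockwise.
Wall normal N acts horizontally at the top; its moment arm is the height L sinθ = 5.24·sin61° = 4.583 m, counterclockwise.
Balancing moments: N × 4.583 = 901, giving N = 197 N.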